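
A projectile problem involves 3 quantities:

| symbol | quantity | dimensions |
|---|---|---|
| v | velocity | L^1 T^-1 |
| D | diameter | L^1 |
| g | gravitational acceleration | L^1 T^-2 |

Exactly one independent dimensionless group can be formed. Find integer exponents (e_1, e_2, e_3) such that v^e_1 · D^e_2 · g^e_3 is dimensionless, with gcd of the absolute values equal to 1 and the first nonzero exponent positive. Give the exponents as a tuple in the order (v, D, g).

L: e_1·(1) + e_2·(1) + e_3·(1) = 0
T: e_1·(-1) + e_2·(0) + e_3·(-2) = 0
Solving this homogeneous linear system for the smallest-integer solution (first nonzero entry positive) gives (2, -1, -1).

(2, -1, -1)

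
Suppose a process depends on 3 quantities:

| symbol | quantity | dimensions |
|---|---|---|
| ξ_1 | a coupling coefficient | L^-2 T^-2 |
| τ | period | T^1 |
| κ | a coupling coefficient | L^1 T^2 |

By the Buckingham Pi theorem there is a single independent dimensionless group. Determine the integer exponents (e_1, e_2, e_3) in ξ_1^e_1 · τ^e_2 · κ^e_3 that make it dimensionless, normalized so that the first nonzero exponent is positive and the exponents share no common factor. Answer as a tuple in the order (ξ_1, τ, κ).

L: e_1·(-2) + e_2·(0) + e_3·(1) = 0
T: e_1·(-2) + e_2·(1) + e_3·(2) = 0
Solving this homogeneous linear system for the smallest-integer solution (first nonzero entry positive) gives (1, -2, 2).

(1, -2, 2)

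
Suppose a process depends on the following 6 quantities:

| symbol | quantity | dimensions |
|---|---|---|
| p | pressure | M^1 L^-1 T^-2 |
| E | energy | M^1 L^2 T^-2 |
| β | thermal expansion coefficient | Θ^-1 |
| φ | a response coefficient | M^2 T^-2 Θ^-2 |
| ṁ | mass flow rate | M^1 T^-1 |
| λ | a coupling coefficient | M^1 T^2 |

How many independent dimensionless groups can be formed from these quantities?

There are 6 variables and 4 base dimensions (M, L, T, Θ).
The dimension matrix has rank 4.
Independent dimensionless groups: 6 − 4 = 2.

2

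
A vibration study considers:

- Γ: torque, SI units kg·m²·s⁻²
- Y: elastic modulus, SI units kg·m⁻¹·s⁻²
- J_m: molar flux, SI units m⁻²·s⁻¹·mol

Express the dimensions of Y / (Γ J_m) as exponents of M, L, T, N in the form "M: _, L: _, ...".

Collect each base-dimension exponent across the product:
  M: −(1) + (1) − (0) = 0
  L: −(2) + (-1) − (-2) = -1
  T: −(-2) + (-2) − (-1) = 1
  N: −(0) + (0) − (1) = -1
So the dimensions are [L⁻¹ T N⁻¹].

M: 0, L: -1, T: 1, N: -1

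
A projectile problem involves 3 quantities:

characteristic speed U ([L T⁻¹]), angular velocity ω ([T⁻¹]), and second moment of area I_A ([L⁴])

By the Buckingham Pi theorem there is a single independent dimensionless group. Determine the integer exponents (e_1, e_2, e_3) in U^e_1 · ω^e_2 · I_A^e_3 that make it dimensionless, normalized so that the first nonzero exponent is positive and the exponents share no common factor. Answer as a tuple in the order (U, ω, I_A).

L: e_1·(1) + e_2·(0) + e_3·(4) = 0
T: e_1·(-1) + e_2·(-1) + e_3·(0) = 0
Solving this homogeneous linear system for the smallest-integer solution (first nonzero entry positive) gives (4, -4, -1).

(4, -4, -1)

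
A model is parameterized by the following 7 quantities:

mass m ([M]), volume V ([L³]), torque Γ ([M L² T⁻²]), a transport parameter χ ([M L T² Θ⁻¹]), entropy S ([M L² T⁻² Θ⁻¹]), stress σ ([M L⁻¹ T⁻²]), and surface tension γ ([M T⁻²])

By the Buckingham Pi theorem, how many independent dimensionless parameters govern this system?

There are 7 variables and 4 base dimensions (M, L, T, Θ).
The dimension matrix has rank 4.
Independent dimensionless groups: 7 − 4 = 3.

3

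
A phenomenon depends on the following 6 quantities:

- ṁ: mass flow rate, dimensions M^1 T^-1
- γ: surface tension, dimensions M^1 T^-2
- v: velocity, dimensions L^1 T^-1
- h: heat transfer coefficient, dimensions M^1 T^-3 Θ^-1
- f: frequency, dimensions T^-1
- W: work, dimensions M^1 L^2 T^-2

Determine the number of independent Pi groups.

There are 6 variables and 4 base dimensions (M, L, T, Θ).
The dimension matrix has rank 4.
Independent dimensionless groups: 6 − 4 = 2.

2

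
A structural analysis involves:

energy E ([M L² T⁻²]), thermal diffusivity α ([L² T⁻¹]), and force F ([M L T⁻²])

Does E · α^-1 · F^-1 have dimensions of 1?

no

Sum the exponent of each base dimension across the product:
  M: [E]_M − [α]_M − [F]_M = (1) − (0) − (1) = 0
  L: [E]_L − [α]_L − [F]_L = (2) − (2) − (1) = -1
  T: [E]_T − [α]_T − [F]_T = (-2) − (-1) − (-2) = 1
Net dimensions [L⁻¹ T] ≠ [1] — not dimensionless.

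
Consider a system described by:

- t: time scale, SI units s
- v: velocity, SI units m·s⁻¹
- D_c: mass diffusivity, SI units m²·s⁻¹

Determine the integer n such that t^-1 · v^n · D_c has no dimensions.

Balance the L exponent: (1)·n from v, plus −(0) + (2) = 2 from the rest, must sum to zero.
n + 2 = 0, so n = -2.

-2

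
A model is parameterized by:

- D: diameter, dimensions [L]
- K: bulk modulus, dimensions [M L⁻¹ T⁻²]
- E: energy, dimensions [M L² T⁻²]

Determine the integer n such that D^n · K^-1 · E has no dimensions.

-3

Balance the L exponent: (1)·n from D, plus −(-1) + (2) = 3 from the rest, must sum to zero.
n + 3 = 0, so n = -3.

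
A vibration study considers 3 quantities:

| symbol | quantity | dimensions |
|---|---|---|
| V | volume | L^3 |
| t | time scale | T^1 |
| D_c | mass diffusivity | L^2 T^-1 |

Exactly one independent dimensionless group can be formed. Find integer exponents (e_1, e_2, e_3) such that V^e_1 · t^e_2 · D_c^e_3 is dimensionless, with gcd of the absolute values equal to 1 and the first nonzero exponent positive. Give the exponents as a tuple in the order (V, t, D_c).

L: e_1·(3) + e_2·(0) + e_3·(2) = 0
T: e_1·(0) + e_2·(1) + e_3·(-1) = 0
Solving this homogeneous linear system for the smallest-integer solution (first nonzero entry positive) gives (2, -3, -3).

(2, -3, -3)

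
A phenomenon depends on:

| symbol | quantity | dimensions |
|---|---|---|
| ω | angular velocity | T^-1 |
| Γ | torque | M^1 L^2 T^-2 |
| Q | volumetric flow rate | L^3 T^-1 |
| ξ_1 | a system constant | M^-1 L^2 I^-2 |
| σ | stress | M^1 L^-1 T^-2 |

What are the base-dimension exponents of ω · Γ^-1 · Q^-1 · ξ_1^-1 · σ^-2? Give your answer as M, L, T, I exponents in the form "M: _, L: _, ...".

Collect each base-dimension exponent across the product:
  M: (0) − (1) − (0) − (-1) − 2·(1) = -2
  L: (0) − (2) − (3) − (2) − 2·(-1) = -5
  T: (-1) − (-2) − (-1) − (0) − 2·(-2) = 6
  I: (0) − (0) − (0) − (-2) − 2·(0) = 2
So the dimensions are [M⁻² L⁻⁵ T⁶ I²].

M: -2, L: -5, T: 6, I: 2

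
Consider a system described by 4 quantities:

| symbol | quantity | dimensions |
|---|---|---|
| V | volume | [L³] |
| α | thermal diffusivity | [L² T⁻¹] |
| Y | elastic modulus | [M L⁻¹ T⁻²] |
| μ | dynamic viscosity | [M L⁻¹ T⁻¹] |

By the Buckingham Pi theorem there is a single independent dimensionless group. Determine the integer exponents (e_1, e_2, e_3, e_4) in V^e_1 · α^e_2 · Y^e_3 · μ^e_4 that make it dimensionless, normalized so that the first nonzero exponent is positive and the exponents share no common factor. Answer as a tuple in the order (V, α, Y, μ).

(2, -3, 3, -3)

M: e_1·(0) + e_2·(0) + e_3·(1) + e_4·(1) = 0
L: e_1·(3) + e_2·(2) + e_3·(-1) + e_4·(-1) = 0
T: e_1·(0) + e_2·(-1) + e_3·(-2) + e_4·(-1) = 0
Solving this homogeneous linear system for the smallest-integer solution (first nonzero entry positive) gives (2, -3, 3, -3).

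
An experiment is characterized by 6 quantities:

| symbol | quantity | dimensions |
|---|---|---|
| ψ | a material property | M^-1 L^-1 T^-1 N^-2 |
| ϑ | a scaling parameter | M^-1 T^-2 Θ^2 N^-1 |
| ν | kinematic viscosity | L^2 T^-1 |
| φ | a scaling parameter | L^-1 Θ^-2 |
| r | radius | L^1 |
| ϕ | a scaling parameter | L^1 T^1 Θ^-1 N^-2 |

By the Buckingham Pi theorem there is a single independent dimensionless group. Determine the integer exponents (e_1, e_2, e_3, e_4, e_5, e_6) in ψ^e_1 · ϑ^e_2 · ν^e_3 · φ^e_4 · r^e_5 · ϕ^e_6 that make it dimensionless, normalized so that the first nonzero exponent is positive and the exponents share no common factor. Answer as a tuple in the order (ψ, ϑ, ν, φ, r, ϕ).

M: e_1·(-1) + e_2·(-1) + e_3·(0) + e_4·(0) + e_5·(0) + e_6·(0) = 0
L: e_1·(-1) + e_2·(0) + e_3·(2) + e_4·(-1) + e_5·(1) + e_6·(1) = 0
T: e_1·(-1) + e_2·(-2) + e_3·(-1) + e_4·(0) + e_5·(0) + e_6·(1) = 0
Θ: e_1·(0) + e_2·(2) + e_3·(0) + e_4·(-2) + e_5·(0) + e_6·(-1) = 0
N: e_1·(-2) + e_2·(-1) + e_3·(0) + e_4·(0) + e_5·(0) + e_6·(-2) = 0
Solving this homogeneous linear system for the smallest-integer solution (first nonzero entry positive) gives (4, -4, 2, -3, -1, -2).

(4, -4, 2, -3, -1, -2)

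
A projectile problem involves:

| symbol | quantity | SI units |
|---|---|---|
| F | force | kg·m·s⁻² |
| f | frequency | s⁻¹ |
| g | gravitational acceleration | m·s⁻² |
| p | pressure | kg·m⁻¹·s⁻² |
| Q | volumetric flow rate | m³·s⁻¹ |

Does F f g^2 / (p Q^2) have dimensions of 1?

Sum the exponent of each base dimension across the product:
  M: [F]_M + [f]_M + 2·[g]_M − [p]_M − 2·[Q]_M = (1) + (0) + 2·(0) − (1) − 2·(0) = 0
  L: [F]_L + [f]_L + 2·[g]_L − [p]_L − 2·[Q]_L = (1) + (0) + 2·(1) − (-1) − 2·(3) = -2
  T: [F]_T + [f]_T + 2·[g]_T − [p]_T − 2·[Q]_T = (-2) + (-1) + 2·(-2) − (-2) − 2·(-1) = -3
Net dimensions [L⁻² T⁻³] ≠ [1] — not dimensionless.

no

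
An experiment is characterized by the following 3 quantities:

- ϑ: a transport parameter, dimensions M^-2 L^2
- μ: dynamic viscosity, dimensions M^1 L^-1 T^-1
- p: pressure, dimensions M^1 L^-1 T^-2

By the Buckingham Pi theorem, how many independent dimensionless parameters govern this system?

1

There are 3 variables and 3 base dimensions (M, L, T).
The dimension matrix has rank 2 (less than 3: the dimension vectors are linearly dependent).
Independent dimensionless groups: 3 − 2 = 1.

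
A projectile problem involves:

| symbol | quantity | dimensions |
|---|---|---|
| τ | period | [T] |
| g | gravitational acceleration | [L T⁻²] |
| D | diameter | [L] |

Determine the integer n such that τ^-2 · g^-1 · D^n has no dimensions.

1

Balance the L exponent: (1)·n from D, plus −2·(0) − (1) = -1 from the rest, must sum to zero.
n − 1 = 0, so n = 1.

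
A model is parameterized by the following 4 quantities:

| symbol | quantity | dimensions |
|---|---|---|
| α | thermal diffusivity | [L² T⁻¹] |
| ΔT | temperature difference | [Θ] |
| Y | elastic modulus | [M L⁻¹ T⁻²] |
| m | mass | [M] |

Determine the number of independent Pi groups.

There are 4 variables and 4 base dimensions (M, L, T, Θ).
The dimension matrix has rank 4.
Independent dimensionless groups: 4 − 4 = 0.

0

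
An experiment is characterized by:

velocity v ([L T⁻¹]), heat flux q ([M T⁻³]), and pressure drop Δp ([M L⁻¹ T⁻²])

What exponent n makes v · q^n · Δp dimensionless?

-1

Balance the M exponent: (1)·n from q, plus (0) + (1) = 1 from the rest, must sum to zero.
n + 1 = 0, so n = -1.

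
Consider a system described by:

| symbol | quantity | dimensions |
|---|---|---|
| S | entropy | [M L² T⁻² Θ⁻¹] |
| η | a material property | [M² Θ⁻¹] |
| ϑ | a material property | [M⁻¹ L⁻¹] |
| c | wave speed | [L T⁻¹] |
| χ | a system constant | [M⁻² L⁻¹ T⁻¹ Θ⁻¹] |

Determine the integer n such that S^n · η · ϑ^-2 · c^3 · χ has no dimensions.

Balance the M exponent: (1)·n from S, plus (2) − 2·(-1) + 3·(0) + (-2) = 2 from the rest, must sum to zero.
n + 2 = 0, so n = -2.

-2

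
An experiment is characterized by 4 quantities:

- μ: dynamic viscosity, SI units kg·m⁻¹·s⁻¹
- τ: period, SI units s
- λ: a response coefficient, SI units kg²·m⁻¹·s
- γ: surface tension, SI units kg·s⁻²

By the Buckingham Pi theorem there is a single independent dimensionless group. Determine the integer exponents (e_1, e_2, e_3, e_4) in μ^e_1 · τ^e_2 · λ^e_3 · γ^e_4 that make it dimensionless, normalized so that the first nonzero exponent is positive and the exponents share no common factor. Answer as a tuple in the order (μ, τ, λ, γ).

M: e_1·(1) + e_2·(0) + e_3·(2) + e_4·(1) = 0
L: e_1·(-1) + e_2·(0) + e_3·(-1) + e_4·(0) = 0
T: e_1·(-1) + e_2·(1) + e_3·(1) + e_4·(-2) = 0
Solving this homogeneous linear system for the smallest-integer solution (first nonzero entry positive) gives (1, 4, -1, 1).

(1, 4, -1, 1)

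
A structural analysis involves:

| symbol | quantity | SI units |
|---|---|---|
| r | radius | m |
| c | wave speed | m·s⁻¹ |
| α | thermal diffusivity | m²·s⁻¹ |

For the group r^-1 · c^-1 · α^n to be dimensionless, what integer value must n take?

1

Balance the L exponent: (2)·n from α, plus −(1) − (1) = -2 from the rest, must sum to zero.
2n − 2 = 0, so n = 1.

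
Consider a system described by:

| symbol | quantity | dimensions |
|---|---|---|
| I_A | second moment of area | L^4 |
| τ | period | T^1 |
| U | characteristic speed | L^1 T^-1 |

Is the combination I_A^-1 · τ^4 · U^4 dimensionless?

Sum the exponent of each base dimension across the product:
  M: −[I_A]_M + 4·[τ]_M + 4·[U]_M = −(0) + 4·(0) + 4·(0) = 0
  L: −[I_A]_L + 4·[τ]_L + 4·[U]_L = −(4) + 4·(0) + 4·(1) = 0
  T: −[I_A]_T + 4·[τ]_T + 4·[U]_T = −(0) + 4·(1) + 4·(-1) = 0
  Θ: −[I_A]_Θ + 4·[τ]_Θ + 4·[U]_Θ = −(0) + 4·(0) + 4·(0) = 0
All base exponents vanish — dimensionless.

yes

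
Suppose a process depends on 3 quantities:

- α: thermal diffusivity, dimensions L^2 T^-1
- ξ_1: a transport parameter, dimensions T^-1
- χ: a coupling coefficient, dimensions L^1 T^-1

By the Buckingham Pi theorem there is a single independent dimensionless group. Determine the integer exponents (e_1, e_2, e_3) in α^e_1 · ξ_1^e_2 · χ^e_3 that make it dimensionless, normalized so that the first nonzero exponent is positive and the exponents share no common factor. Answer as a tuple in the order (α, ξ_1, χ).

(1, 1, -2)

L: e_1·(2) + e_2·(0) + e_3·(1) = 0
T: e_1·(-1) + e_2·(-1) + e_3·(-1) = 0
Solving this homogeneous linear system for the smallest-integer solution (first nonzero entry positive) gives (1, 1, -2).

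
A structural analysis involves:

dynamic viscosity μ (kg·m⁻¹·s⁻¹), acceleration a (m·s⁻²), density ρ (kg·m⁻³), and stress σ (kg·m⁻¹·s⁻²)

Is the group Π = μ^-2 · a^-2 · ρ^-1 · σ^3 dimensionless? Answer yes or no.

yes

Sum the exponent of each base dimension across the product:
  M: −2·[μ]_M − 2·[a]_M − [ρ]_M + 3·[σ]_M = −2·(1) − 2·(0) − (1) + 3·(1) = 0
  L: −2·[μ]_L − 2·[a]_L − [ρ]_L + 3·[σ]_L = −2·(-1) − 2·(1) − (-3) + 3·(-1) = 0
  T: −2·[μ]_T − 2·[a]_T − [ρ]_T + 3·[σ]_T = −2·(-1) − 2·(-2) − (0) + 3·(-2) = 0
All base exponents vanish — dimensionless.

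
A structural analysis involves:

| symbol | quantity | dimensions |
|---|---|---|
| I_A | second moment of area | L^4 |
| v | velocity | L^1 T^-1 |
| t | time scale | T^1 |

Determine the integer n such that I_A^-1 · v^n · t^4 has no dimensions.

4

Balance the L exponent: (1)·n from v, plus −(4) + 4·(0) = -4 from the rest, must sum to zero.
n − 4 = 0, so n = 4.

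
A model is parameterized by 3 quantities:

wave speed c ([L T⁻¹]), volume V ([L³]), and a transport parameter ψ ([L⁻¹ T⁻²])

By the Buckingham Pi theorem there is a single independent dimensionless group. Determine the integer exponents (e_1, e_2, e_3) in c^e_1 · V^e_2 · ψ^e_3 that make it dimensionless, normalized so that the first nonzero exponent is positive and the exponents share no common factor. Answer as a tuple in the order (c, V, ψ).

(2, -1, -1)

L: e_1·(1) + e_2·(3) + e_3·(-1) = 0
T: e_1·(-1) + e_2·(0) + e_3·(-2) = 0
Solving this homogeneous linear system for the smallest-integer solution (first nonzero entry positive) gives (2, -1, -1).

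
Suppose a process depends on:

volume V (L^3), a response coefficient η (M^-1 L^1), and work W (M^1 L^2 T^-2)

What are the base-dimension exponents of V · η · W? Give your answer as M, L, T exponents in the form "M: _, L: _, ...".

M: 0, L: 6, T: -2

Collect each base-dimension exponent across the product:
  M: (0) + (-1) + (1) = 0
  L: (3) + (1) + (2) = 6
  T: (0) + (0) + (-2) = -2
So the dimensions are [L⁶ T⁻²].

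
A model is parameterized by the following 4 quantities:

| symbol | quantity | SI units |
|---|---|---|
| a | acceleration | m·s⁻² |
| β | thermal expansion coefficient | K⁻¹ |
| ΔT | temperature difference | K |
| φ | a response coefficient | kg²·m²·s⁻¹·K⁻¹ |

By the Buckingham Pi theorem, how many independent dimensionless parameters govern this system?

There are 4 variables and 4 base dimensions (M, L, T, Θ).
The dimension matrix has rank 3 (less than 4: the dimension vectors are linearly dependent).
Independent dimensionless groups: 4 − 3 = 1.

1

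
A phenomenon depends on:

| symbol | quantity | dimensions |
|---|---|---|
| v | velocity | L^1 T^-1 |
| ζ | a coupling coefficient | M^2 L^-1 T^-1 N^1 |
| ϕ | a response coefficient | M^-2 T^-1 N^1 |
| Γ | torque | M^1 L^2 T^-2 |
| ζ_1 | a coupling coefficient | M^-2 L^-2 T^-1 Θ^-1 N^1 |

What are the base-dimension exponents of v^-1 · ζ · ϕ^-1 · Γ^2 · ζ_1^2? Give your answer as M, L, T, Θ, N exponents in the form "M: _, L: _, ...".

Collect each base-dimension exponent across the product:
  M: −(0) + (2) − (-2) + 2·(1) + 2·(-2) = 2
  L: −(1) + (-1) − (0) + 2·(2) + 2·(-2) = -2
  T: −(-1) + (-1) − (-1) + 2·(-2) + 2·(-1) = -5
  Θ: −(0) + (0) − (0) + 2·(0) + 2·(-1) = -2
  N: −(0) + (1) − (1) + 2·(0) + 2·(1) = 2
So the dimensions are [M² L⁻² T⁻⁵ Θ⁻² N²].

M: 2, L: -2, T: -5, Θ: -2, N: 2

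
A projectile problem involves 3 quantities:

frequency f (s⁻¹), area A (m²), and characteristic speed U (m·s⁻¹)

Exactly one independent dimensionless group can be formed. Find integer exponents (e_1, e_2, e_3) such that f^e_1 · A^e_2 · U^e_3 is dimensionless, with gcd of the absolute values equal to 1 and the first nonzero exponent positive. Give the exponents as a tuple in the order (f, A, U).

(2, 1, -2)

L: e_1·(0) + e_2·(2) + e_3·(1) = 0
T: e_1·(-1) + e_2·(0) + e_3·(-1) = 0
Solving this homogeneous linear system for the smallest-integer solution (first nonzero entry positive) gives (2, 1, -2).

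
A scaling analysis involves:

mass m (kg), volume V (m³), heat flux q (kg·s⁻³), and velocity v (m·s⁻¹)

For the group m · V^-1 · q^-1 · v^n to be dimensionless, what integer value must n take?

3

Balance the L exponent: (1)·n from v, plus (0) − (3) − (0) = -3 from the rest, must sum to zero.
n − 3 = 0, so n = 3.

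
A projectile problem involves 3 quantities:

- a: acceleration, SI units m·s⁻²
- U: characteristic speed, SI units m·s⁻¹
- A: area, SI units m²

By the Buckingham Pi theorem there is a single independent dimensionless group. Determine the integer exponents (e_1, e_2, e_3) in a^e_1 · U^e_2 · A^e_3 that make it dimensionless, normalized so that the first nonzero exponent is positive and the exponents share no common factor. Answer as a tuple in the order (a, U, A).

(2, -4, 1)

L: e_1·(1) + e_2·(1) + e_3·(2) = 0
T: e_1·(-2) + e_2·(-1) + e_3·(0) = 0
Solving this homogeneous linear system for the smallest-integer solution (first nonzero entry positive) gives (2, -4, 1).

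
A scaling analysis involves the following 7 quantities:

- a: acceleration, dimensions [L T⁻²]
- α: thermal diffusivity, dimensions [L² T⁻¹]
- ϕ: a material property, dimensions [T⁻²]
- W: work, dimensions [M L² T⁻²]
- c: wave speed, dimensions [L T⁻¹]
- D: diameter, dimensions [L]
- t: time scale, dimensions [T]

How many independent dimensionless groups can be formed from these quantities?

There are 7 variables and 3 base dimensions (M, L, T).
The dimension matrix has rank 3.
Independent dimensionless groups: 7 − 3 = 4.

4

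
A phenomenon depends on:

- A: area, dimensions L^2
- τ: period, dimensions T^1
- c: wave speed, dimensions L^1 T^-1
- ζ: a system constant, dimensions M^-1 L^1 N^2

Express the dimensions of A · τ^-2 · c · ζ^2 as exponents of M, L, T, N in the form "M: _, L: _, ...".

Collect each base-dimension exponent across the product:
  M: (0) − 2·(0) + (0) + 2·(-1) = -2
  L: (2) − 2·(0) + (1) + 2·(1) = 5
  T: (0) − 2·(1) + (-1) + 2·(0) = -3
  N: (0) − 2·(0) + (0) + 2·(2) = 4
So the dimensions are [M⁻² L⁵ T⁻³ N⁴].

M: -2, L: 5, T: -3, N: 4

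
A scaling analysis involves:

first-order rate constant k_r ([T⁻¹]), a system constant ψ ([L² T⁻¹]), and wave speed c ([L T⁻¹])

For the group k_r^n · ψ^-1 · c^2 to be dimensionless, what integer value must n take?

-1

Balance the T exponent: (-1)·n from k_r, plus −(-1) + 2·(-1) = -1 from the rest, must sum to zero.
−n − 1 = 0, so n = -1.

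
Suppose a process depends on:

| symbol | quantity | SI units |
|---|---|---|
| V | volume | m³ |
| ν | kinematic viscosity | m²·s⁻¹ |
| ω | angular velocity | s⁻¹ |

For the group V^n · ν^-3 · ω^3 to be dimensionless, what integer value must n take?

Balance the L exponent: (3)·n from V, plus −3·(2) + 3·(0) = -6 from the rest, must sum to zero.
3n − 6 = 0, so n = 2.

2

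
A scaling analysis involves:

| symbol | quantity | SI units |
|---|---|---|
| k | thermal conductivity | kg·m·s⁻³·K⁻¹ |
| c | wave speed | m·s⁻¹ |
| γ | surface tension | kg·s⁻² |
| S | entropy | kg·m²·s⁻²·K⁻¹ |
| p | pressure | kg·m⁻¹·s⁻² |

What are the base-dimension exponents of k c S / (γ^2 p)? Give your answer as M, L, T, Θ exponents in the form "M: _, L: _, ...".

Collect each base-dimension exponent across the product:
  M: (1) + (0) − 2·(1) + (1) − (1) = -1
  L: (1) + (1) − 2·(0) + (2) − (-1) = 5
  T: (-3) + (-1) − 2·(-2) + (-2) − (-2) = 0
  Θ: (-1) + (0) − 2·(0) + (-1) − (0) = -2
So the dimensions are [M⁻¹ L⁵ Θ⁻²].

M: -1, L: 5, T: 0, Θ: -2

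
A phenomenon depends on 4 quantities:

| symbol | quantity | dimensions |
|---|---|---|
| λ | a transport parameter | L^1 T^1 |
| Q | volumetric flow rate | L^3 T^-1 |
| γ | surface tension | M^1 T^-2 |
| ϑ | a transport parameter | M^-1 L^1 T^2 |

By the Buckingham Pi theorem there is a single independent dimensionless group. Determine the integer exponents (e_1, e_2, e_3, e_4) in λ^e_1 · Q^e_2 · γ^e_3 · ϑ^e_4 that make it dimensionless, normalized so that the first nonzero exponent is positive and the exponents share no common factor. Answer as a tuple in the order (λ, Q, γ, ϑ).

M: e_1·(0) + e_2·(0) + e_3·(1) + e_4·(-1) = 0
L: e_1·(1) + e_2·(3) + e_3·(0) + e_4·(1) = 0
T: e_1·(1) + e_2·(-1) + e_3·(-2) + e_4·(2) = 0
Solving this homogeneous linear system for the smallest-integer solution (first nonzero entry positive) gives (1, 1, -4, -4).

(1, 1, -4, -4)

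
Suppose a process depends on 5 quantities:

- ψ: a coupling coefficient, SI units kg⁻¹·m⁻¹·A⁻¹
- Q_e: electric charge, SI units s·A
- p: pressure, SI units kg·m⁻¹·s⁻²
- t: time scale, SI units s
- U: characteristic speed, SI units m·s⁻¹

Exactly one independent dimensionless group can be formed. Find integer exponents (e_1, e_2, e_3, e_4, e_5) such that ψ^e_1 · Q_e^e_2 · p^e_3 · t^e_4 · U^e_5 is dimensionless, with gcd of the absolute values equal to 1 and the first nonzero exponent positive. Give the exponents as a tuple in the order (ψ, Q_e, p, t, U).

M: e_1·(-1) + e_2·(0) + e_3·(1) + e_4·(0) + e_5·(0) = 0
L: e_1·(-1) + e_2·(0) + e_3·(-1) + e_4·(0) + e_5·(1) = 0
T: e_1·(0) + e_2·(1) + e_3·(-2) + e_4·(1) + e_5·(-1) = 0
I: e_1·(-1) + e_2·(1) + e_3·(0) + e_4·(0) + e_5·(0) = 0
Solving this homogeneous linear system for the smallest-integer solution (first nonzero entry positive) gives (1, 1, 1, 3, 2).

(1, 1, 1, 3, 2)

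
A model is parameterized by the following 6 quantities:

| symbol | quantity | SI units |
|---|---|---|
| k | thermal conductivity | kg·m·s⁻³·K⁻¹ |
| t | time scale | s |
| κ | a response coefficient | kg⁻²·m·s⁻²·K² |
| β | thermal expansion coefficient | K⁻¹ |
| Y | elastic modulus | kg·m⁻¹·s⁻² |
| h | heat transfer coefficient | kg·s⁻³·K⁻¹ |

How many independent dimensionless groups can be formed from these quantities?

There are 6 variables and 4 base dimensions (M, L, T, Θ).
The dimension matrix has rank 4.
Independent dimensionless groups: 6 − 4 = 2.

2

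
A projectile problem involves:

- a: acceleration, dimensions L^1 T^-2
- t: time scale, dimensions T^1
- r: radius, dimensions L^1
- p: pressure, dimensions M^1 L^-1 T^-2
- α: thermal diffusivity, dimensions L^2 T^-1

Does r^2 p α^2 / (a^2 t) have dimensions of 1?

no

Sum the exponent of each base dimension across the product:
  M: −2·[a]_M − [t]_M + 2·[r]_M + [p]_M + 2·[α]_M = −2·(0) − (0) + 2·(0) + (1) + 2·(0) = 1
  L: −2·[a]_L − [t]_L + 2·[r]_L + [p]_L + 2·[α]_L = −2·(1) − (0) + 2·(1) + (-1) + 2·(2) = 3
  T: −2·[a]_T − [t]_T + 2·[r]_T + [p]_T + 2·[α]_T = −2·(-2) − (1) + 2·(0) + (-2) + 2·(-1) = -1
Net dimensions [M L³ T⁻¹] ≠ [1] — not dimensionless.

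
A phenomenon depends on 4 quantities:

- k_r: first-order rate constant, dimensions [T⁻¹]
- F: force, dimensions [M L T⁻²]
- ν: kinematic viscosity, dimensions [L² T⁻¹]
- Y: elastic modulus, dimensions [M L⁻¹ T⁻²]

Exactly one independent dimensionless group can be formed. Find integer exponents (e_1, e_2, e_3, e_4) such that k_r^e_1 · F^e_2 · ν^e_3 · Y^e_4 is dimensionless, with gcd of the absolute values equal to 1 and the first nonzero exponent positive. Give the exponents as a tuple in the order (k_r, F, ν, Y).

M: e_1·(0) + e_2·(1) + e_3·(0) + e_4·(1) = 0
L: e_1·(0) + e_2·(1) + e_3·(2) + e_4·(-1) = 0
T: e_1·(-1) + e_2·(-2) + e_3·(-1) + e_4·(-2) = 0
Solving this homogeneous linear system for the smallest-integer solution (first nonzero entry positive) gives (1, 1, -1, -1).

(1, 1, -1, -1)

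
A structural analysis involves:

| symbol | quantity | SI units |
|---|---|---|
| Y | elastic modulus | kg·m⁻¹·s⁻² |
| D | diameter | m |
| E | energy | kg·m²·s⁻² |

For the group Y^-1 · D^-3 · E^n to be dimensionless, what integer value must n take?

Balance the M exponent: (1)·n from E, plus −(1) − 3·(0) = -1 from the rest, must sum to zero.
n − 1 = 0, so n = 1.

1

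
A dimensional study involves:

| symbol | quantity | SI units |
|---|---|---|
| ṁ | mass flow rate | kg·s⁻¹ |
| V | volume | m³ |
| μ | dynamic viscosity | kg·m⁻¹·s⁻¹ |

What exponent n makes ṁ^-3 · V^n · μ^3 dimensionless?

Balance the L exponent: (3)·n from V, plus −3·(0) + 3·(-1) = -3 from the rest, must sum to zero.
3n − 3 = 0, so n = 1.

1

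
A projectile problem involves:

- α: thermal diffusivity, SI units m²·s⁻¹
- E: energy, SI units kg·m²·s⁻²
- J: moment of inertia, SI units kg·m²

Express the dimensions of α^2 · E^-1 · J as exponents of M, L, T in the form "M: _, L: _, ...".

Collect each base-dimension exponent across the product:
  M: 2·(0) − (1) + (1) = 0
  L: 2·(2) − (2) + (2) = 4
  T: 2·(-1) − (-2) + (0) = 0
So the dimensions are [L⁴].

M: 0, L: 4, T: 0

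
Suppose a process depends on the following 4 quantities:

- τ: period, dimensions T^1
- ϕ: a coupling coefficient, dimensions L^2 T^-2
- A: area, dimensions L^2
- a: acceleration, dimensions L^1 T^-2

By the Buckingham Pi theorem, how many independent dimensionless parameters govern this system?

There are 4 variables and 2 base dimensions (L, T).
The dimension matrix has rank 2.
Independent dimensionless groups: 4 − 2 = 2.

2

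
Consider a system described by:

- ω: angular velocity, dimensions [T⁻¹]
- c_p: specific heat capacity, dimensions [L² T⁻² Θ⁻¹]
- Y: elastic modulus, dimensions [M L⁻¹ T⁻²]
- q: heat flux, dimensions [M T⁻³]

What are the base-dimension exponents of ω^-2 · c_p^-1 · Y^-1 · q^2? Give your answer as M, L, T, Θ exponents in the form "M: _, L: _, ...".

Collect each base-dimension exponent across the product:
  M: −2·(0) − (0) − (1) + 2·(1) = 1
  L: −2·(0) − (2) − (-1) + 2·(0) = -1
  T: −2·(-1) − (-2) − (-2) + 2·(-3) = 0
  Θ: −2·(0) − (-1) − (0) + 2·(0) = 1
So the dimensions are [M L⁻¹ Θ].

M: 1, L: -1, T: 0, Θ: 1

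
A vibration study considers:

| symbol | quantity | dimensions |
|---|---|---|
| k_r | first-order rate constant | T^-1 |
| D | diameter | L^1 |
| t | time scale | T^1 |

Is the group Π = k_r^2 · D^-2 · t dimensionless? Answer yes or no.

Sum the exponent of each base dimension across the product:
  L: 2·[k_r]_L − 2·[D]_L + [t]_L = 2·(0) − 2·(1) + (0) = -2
  T: 2·[k_r]_T − 2·[D]_T + [t]_T = 2·(-1) − 2·(0) + (1) = -1
Net dimensions [L⁻² T⁻¹] ≠ [1] — not dimensionless.

no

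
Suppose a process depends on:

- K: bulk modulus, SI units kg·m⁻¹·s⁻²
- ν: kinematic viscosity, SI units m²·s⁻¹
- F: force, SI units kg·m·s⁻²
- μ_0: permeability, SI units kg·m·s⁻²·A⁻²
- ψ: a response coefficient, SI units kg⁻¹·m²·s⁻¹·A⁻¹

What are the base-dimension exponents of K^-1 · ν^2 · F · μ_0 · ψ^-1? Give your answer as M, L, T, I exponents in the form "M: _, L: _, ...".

Collect each base-dimension exponent across the product:
  M: −(1) + 2·(0) + (1) + (1) − (-1) = 2
  L: −(-1) + 2·(2) + (1) + (1) − (2) = 5
  T: −(-2) + 2·(-1) + (-2) + (-2) − (-1) = -3
  I: −(0) + 2·(0) + (0) + (-2) − (-1) = -1
So the dimensions are [M² L⁵ T⁻³ I⁻¹].

M: 2, L: 5, T: -3, I: -1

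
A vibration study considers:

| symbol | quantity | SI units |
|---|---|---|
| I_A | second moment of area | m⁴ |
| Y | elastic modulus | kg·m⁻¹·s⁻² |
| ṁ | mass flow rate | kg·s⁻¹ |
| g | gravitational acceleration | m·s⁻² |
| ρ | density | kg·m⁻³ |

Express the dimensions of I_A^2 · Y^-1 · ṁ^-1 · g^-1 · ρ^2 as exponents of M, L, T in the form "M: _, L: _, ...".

Collect each base-dimension exponent across the product:
  M: 2·(0) − (1) − (1) − (0) + 2·(1) = 0
  L: 2·(4) − (-1) − (0) − (1) + 2·(-3) = 2
  T: 2·(0) − (-2) − (-1) − (-2) + 2·(0) = 5
So the dimensions are [L² T⁵].

M: 0, L: 2, T: 5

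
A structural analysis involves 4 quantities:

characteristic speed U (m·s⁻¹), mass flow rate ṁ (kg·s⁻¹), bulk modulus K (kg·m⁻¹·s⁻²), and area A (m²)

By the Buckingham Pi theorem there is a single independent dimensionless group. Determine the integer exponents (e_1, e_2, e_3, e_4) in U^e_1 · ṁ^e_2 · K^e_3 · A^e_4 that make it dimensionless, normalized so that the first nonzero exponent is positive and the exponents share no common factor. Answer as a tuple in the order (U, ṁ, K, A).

M: e_1·(0) + e_2·(1) + e_3·(1) + e_4·(0) = 0
L: e_1·(1) + e_2·(0) + e_3·(-1) + e_4·(2) = 0
T: e_1·(-1) + e_2·(-1) + e_3·(-2) + e_4·(0) = 0
Solving this homogeneous linear system for the smallest-integer solution (first nonzero entry positive) gives (1, 1, -1, -1).

(1, 1, -1, -1)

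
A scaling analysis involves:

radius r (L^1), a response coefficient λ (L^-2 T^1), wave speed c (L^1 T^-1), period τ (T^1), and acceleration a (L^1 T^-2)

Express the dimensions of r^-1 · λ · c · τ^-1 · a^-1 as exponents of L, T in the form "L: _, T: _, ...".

L: -3, T: 1

Collect each base-dimension exponent across the product:
  L: −(1) + (-2) + (1) − (0) − (1) = -3
  T: −(0) + (1) + (-1) − (1) − (-2) = 1
So the dimensions are [L⁻³ T].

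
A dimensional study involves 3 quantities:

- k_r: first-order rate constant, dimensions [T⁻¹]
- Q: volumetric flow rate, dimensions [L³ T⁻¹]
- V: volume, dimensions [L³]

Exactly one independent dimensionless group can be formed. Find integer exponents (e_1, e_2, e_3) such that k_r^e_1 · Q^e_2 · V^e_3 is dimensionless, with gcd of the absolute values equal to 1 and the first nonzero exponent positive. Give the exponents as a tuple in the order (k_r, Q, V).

L: e_1·(0) + e_2·(3) + e_3·(3) = 0
T: e_1·(-1) + e_2·(-1) + e_3·(0) = 0
Solving this homogeneous linear system for the smallest-integer solution (first nonzero entry positive) gives (1, -1, 1).

(1, -1, 1)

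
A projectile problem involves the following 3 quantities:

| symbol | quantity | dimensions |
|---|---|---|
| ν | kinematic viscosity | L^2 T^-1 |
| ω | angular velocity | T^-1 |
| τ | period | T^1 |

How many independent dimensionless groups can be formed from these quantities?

1

There are 3 variables and 2 base dimensions (L, T).
The dimension matrix has rank 2.
Independent dimensionless groups: 3 − 2 = 1.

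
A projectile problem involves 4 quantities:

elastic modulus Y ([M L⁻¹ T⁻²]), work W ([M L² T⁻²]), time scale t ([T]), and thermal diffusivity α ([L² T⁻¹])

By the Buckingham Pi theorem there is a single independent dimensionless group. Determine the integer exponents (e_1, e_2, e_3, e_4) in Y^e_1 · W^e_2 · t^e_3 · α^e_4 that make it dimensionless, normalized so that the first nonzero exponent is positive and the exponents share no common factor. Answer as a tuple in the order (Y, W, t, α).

(2, -2, 3, 3)

M: e_1·(1) + e_2·(1) + e_3·(0) + e_4·(0) = 0
L: e_1·(-1) + e_2·(2) + e_3·(0) + e_4·(2) = 0
T: e_1·(-2) + e_2·(-2) + e_3·(1) + e_4·(-1) = 0
Solving this homogeneous linear system for the smallest-integer solution (first nonzero entry positive) gives (2, -2, 3, 3).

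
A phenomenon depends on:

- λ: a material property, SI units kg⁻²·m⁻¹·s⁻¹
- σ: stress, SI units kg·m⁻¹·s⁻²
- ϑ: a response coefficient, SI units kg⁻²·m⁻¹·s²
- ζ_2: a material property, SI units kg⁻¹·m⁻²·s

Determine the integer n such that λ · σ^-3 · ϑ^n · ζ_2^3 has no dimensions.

Balance the M exponent: (-2)·n from ϑ, plus (-2) − 3·(1) + 3·(-1) = -8 from the rest, must sum to zero.
-2n − 8 = 0, so n = -4.

-4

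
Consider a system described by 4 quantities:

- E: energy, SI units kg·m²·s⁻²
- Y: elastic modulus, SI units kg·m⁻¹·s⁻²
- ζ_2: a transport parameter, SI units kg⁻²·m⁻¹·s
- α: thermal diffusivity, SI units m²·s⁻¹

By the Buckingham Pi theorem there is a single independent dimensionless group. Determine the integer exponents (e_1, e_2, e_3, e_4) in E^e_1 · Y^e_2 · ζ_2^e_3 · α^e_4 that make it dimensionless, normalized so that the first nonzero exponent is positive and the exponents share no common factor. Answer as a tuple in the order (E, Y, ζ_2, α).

M: e_1·(1) + e_2·(1) + e_3·(-2) + e_4·(0) = 0
L: e_1·(2) + e_2·(-1) + e_3·(-1) + e_4·(2) = 0
T: e_1·(-2) + e_2·(-2) + e_3·(1) + e_4·(-1) = 0
Solving this homogeneous linear system for the smallest-integer solution (first nonzero entry positive) gives (3, -1, 1, -3).

(3, -1, 1, -3)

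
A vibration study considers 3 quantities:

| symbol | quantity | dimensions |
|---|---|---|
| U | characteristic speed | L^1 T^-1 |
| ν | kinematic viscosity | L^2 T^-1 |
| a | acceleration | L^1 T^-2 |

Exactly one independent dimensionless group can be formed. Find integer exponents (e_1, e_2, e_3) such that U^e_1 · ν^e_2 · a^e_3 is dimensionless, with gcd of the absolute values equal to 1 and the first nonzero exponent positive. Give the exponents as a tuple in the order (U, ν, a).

(3, -1, -1)

L: e_1·(1) + e_2·(2) + e_3·(1) = 0
T: e_1·(-1) + e_2·(-1) + e_3·(-2) = 0
Solving this homogeneous linear system for the smallest-integer solution (first nonzero entry positive) gives (3, -1, -1).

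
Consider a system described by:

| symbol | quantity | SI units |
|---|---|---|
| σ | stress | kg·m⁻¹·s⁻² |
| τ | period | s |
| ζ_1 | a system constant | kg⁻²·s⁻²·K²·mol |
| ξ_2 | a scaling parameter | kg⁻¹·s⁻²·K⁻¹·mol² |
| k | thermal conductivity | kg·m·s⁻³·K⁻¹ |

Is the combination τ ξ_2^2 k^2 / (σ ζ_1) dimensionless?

no

Sum the exponent of each base dimension across the product:
  M: −[σ]_M + [τ]_M − [ζ_1]_M + 2·[ξ_2]_M + 2·[k]_M = −(1) + (0) − (-2) + 2·(-1) + 2·(1) = 1
  L: −[σ]_L + [τ]_L − [ζ_1]_L + 2·[ξ_2]_L + 2·[k]_L = −(-1) + (0) − (0) + 2·(0) + 2·(1) = 3
  T: −[σ]_T + [τ]_T − [ζ_1]_T + 2·[ξ_2]_T + 2·[k]_T = −(-2) + (1) − (-2) + 2·(-2) + 2·(-3) = -5
  Θ: −[σ]_Θ + [τ]_Θ − [ζ_1]_Θ + 2·[ξ_2]_Θ + 2·[k]_Θ = −(0) + (0) − (2) + 2·(-1) + 2·(-1) = -6
  N: −[σ]_N + [τ]_N − [ζ_1]_N + 2·[ξ_2]_N + 2·[k]_N = −(0) + (0) − (1) + 2·(2) + 2·(0) = 3
Net dimensions [M L³ T⁻⁵ Θ⁻⁶ N³] ≠ [1] — not dimensionless.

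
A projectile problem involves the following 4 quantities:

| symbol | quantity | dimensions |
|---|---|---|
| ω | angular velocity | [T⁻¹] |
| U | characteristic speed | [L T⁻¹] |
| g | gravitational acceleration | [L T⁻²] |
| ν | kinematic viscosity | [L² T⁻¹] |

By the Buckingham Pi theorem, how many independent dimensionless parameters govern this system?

2

There are 4 variables and 2 base dimensions (L, T).
The dimension matrix has rank 2.
Independent dimensionless groups: 4 − 2 = 2.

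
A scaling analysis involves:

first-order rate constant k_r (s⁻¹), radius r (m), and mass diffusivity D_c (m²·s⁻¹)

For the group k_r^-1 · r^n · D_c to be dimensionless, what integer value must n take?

Balance the L exponent: (1)·n from r, plus −(0) + (2) = 2 from the rest, must sum to zero.
n + 2 = 0, so n = -2.

-2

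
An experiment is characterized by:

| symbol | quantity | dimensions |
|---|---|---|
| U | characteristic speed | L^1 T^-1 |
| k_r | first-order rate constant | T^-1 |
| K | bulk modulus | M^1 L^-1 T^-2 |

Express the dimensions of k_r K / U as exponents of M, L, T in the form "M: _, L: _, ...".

M: 1, L: -2, T: -2

Collect each base-dimension exponent across the product:
  M: −(0) + (0) + (1) = 1
  L: −(1) + (0) + (-1) = -2
  T: −(-1) + (-1) + (-2) = -2
So the dimensions are [M L⁻² T⁻²].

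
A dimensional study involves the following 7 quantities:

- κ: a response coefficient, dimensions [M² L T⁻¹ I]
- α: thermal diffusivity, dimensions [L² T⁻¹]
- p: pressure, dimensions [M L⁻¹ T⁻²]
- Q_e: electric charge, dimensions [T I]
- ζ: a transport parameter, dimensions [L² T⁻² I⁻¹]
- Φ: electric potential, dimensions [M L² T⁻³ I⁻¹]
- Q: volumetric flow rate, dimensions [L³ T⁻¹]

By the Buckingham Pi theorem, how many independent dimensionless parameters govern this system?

There are 7 variables and 4 base dimensions (M, L, T, I).
The dimension matrix has rank 4.
Independent dimensionless groups: 7 − 4 = 3.

3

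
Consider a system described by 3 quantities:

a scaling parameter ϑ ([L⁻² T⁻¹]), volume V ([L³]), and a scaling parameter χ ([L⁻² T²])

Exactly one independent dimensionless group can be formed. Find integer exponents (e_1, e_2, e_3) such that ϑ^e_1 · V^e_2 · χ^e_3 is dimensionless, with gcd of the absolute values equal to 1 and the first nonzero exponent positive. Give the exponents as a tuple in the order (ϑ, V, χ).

(2, 2, 1)

L: e_1·(-2) + e_2·(3) + e_3·(-2) = 0
T: e_1·(-1) + e_2·(0) + e_3·(2) = 0
Solving this homogeneous linear system for the smallest-integer solution (first nonzero entry positive) gives (2, 2, 1).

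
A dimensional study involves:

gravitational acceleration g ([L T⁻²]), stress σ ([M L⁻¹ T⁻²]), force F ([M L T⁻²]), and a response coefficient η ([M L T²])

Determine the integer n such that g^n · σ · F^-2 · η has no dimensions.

Balance the L exponent: (1)·n from g, plus (-1) − 2·(1) + (1) = -2 from the rest, must sum to zero.
n − 2 = 0, so n = 2.

2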